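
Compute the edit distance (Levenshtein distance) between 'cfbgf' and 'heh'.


Building DP table for s1='cfbgf' (len 5) and s2='heh' (len 3):
       h  e  h
    0  1  2  3
  c 1  1  2  3
  f 2  2  2  3
  b 3  3  3  3
  g 4  4  4  4
  f 5  5  5  5
Edit distance = dp[5][3] = 5

5


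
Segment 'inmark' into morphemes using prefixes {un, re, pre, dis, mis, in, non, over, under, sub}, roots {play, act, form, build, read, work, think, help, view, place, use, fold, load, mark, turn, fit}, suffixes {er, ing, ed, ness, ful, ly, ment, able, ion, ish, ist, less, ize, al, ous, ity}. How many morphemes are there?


Segmenting 'inmark' against the inventory:
  'in' -> prefix (morpheme 1)
  'mark' -> root (morpheme 2)
Total morphemes: 2

2


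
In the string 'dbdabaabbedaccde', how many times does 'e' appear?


Scanning 'dbdabaabbedaccde' for 'e':
  Position 9: 'e' -> MATCH (count: 1)
  Position 15: 'e' -> MATCH (count: 2)
Total occurrences of 'e': 2

2


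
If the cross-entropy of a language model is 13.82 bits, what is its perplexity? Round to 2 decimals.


Perplexity formula: PP = 2^H
H = 13.82
PP = 2^13.82
Decompose: 2^13.82 = 2^13 * 2^0.82
2^13 = 8192, 2^0.82 ~ 1.7654060
PP ~ 8192 * 1.7654060 = 14462.2059520
Rounded to 2 decimals: 14462.21

14462.21


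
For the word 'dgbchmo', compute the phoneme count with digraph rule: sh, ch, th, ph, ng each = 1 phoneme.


Parsing 'dgbchmo' greedily, digraphs first:
  'd' -> consonant phoneme (phonemes so far: 1)
  'g' -> consonant phoneme (phonemes so far: 2)
  'b' -> consonant phoneme (phonemes so far: 3)
  'ch' -> digraph (1 consonant phoneme) (phonemes so far: 4)
  'm' -> consonant phoneme (phonemes so far: 5)
  'o' -> vowel phoneme (phonemes so far: 6)
Total phonemes: 6

6


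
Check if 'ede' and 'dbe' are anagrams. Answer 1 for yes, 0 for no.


Sort characters of 'ede': 'dee'
Sort characters of 'dbe': 'bde'
Sorted forms differ -> they are NOT anagrams
Result: 0

0


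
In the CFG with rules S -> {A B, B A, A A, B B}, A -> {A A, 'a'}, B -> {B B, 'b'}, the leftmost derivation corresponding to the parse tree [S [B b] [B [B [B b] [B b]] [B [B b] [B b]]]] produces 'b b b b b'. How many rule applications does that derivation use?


Every bracketed nonterminal node [X ...] in the tree is produced by exactly one rule application.
Reading the tree off as a leftmost derivation:
  Step 1: S  =>  B B   (applied S -> B B)
  Step 2: B B  =>  b B   (applied B -> b)
  Step 3: b B  =>  b B B   (applied B -> B B)
  Step 4: b B B  =>  b B B B   (applied B -> B B)
  Step 5: b B B B  =>  b b B B   (applied B -> b)
  Step 6: b b B B  =>  b b b B   (applied B -> b)
  Step 7: b b b B  =>  b b b B B   (applied B -> B B)
  Step 8: b b b B B  =>  b b b b B   (applied B -> b)
  Step 9: b b b b B  =>  b b b b b   (applied B -> b)
Final yield: b b b b b
Total rewrite steps: 9

9


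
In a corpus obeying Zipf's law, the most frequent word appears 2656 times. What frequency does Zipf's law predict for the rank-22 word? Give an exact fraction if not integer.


Zipf's law: freq(rank) = f1 / rank
f1 = 2656, rank = 22
freq = 2656 / 22
GCD(2656, 22) = 2
Simplified: 1328/11

1328/11


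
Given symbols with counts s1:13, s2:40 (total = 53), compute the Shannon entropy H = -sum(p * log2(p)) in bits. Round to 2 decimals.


Computing entropy H = -sum(p_i * log2(p_i)):
  s1: p = 13/53 = 0.2453, -p*log2(p) = 0.4973
  s2: p = 40/53 = 0.7547, -p*log2(p) = 0.3064
H = sum of terms = 0.8037
Rounded to 2 decimals: 0.80

0.80


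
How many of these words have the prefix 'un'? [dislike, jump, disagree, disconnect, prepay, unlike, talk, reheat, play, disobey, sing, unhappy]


Checking each word for prefix 'un':
  'dislike' -> no (count: 0)
  'jump' -> no (count: 0)
  'disagree' -> no (count: 0)
  'disconnect' -> no (count: 0)
  'prepay' -> no (count: 0)
  'unlike' -> YES, starts with 'un' (count: 1)
  'talk' -> no (count: 1)
  'reheat' -> no (count: 1)
  'play' -> no (count: 1)
  'disobey' -> no (count: 1)
  'sing' -> no (count: 1)
  'unhappy' -> YES, starts with 'un' (count: 2)
Total with prefix 'un': 2

2


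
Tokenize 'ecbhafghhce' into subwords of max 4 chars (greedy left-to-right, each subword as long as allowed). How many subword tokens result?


'ecbhafghhce' has 11 characters.
Chunking with max size 4:
  Chunk 1: 'ecbh' (positions 0-3)
  Chunk 2: 'afgh' (positions 4-7)
  Chunk 3: 'hce' (positions 8-10)
Total chunks: ceil(11 / 4) = 3

3


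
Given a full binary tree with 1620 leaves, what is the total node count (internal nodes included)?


Leaf nodes (terminals): 1620
Internal nodes = n - 1 = 1620 - 1 = 1619
Total = leaves + internal = 1620 + 1619 = 3239

3239


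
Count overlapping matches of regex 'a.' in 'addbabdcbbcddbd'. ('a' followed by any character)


Pattern: a. means 'a' followed by any character.
Scanning 'addbabdcbbcddbd' position-by-position:
  Pos 0: window 'ad' -> MATCH
  Pos 1: window 'dd' -> no
  Pos 2: window 'db' -> no
  Pos 3: window 'ba' -> no
  Pos 4: window 'ab' -> MATCH
  Pos 5: window 'bd' -> no
  Pos 6: window 'dc' -> no
  Pos 7: window 'cb' -> no
  Pos 8: window 'bb' -> no
  Pos 9: window 'bc' -> no
  Pos 10: window 'cd' -> no
  Pos 11: window 'dd' -> no
  Pos 12: window 'db' -> no
  Pos 13: window 'bd' -> no
  Pos 14: window 'd' -> no
Total matches: 2

2


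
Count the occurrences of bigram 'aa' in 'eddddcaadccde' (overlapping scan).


Scanning 'eddddcaadccde' for bigram 'aa':
  Position 0: 'ed' -> no
  Position 1: 'dd' -> no
  Position 2: 'dd' -> no
  Position 3: 'dd' -> no
  Position 4: 'dc' -> no
  Position 5: 'ca' -> no
  Position 6: 'aa' -> MATCH
  Position 7: 'ad' -> no
  Position 8: 'dc' -> no
  Position 9: 'cc' -> no
  Position 10: 'cd' -> no
  Position 11: 'de' -> no
Total matches: 1

1


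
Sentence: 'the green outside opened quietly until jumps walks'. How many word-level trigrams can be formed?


Word trigrams from [8] words:
  Trigram 1: (the green outside)
  Trigram 2: (green outside opened)
  Trigram 3: (outside opened quietly)
  Trigram 4: (opened quietly until)
  Trigram 5: (quietly until jumps)
  Trigram 6: (until jumps walks)
Total word trigrams: 8 - 2 = 6

6


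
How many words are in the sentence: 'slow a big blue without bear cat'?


Counting words by splitting on spaces:
  Word 1: 'slow'
  Word 2: 'a'
  Word 3: 'big'
  Word 4: 'blue'
  Word 5: 'without'
  Word 6: 'bear'
  Word 7: 'cat'
Total words: 7

7


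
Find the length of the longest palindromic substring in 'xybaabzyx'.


Scanning 'xybaabzyx' for palindromic substrings.
Substring at positions 2-5: 'baab'.
Check: reverse('baab') = 'baab' -> palindrome confirmed.
Neighbouring characters ('y' / 'z') break symmetry, so it cannot extend further.
No longer palindromic substring exists; longest length = 4

4


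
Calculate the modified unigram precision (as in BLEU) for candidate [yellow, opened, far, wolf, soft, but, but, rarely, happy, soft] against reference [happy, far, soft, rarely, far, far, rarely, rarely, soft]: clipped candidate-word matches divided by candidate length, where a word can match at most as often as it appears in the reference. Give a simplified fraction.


Reference word counts: {'far': 3, 'happy': 1, 'rarely': 3, 'soft': 2}
Checking each candidate word (with clipping):
  'yellow' -> not in reference -> no match (matches: 0)
  'opened' -> not in reference -> no match (matches: 0)
  'far' -> in reference (ref count 3, used 1/3) -> match (matches: 1)
  'wolf' -> not in reference -> no match (matches: 1)
  'soft' -> in reference (ref count 2, used 1/2) -> match (matches: 2)
  'but' -> not in reference -> no match (matches: 2)
  'but' -> not in reference -> no match (matches: 2)
  'rarely' -> in reference (ref count 3, used 1/3) -> match (matches: 3)
  'happy' -> in reference (ref count 1, used 1/1) -> match (matches: 4)
  'soft' -> in reference (ref count 2, used 2/2) -> match (matches: 5)
Clipped matches: 5, Candidate length: 10
Precision = 5/10 = 1/2

1/2


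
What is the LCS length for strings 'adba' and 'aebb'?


DP table for LCS of 'adba' and 'aebb':
       a  e  b  b
    0  0  0  0  0
  a 0  1  1  1  1
  d 0  1  1  1  1
  b 0  1  1  2  2
  a 0  1  1  2  2
LCS: 'ab'
LCS length = 2

2


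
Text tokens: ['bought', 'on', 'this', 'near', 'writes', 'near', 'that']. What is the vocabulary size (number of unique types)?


Listing all tokens and tracking unique types:
  Token 1: 'bought' -> NEW (unique so far: 1)
  Token 2: 'on' -> NEW (unique so far: 2)
  Token 3: 'this' -> NEW (unique so far: 3)
  Token 4: 'near' -> NEW (unique so far: 4)
  Token 5: 'writes' -> NEW (unique so far: 5)
  Token 6: 'near' -> duplicate (unique so far: 5)
  Token 7: 'that' -> NEW (unique so far: 6)
Unique types: ('bought', 'near', 'on', 'that', 'this', 'writes')
Vocabulary size: 6

6


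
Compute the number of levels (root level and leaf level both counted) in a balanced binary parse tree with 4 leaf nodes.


In a balanced binary tree with n leaves the deepest leaf is ceil(log2(n)) edges below the root,
so counting node levels inclusive of root and leaves gives ceil(log2(n)) + 1 levels.
log2(4) = 2.0000
ceil(2.0000) = 2
levels = 2 + 1 = 3

3


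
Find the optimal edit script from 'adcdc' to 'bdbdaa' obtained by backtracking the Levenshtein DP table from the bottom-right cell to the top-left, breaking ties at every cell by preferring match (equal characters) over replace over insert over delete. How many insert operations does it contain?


Edit distance = 4. Backtracking from cell (5, 6) with preference match > replace > insert > delete,
then listing the resulting alignment 'adcdc' -> 'bdbdaa' left to right:
  Step 1: replace a->b
  Step 2: keep 'd'
  Step 3: replace c->b
  Step 4: keep 'd'
  Step 5: insert 'a' [insertion #1]
  Step 6: replace c->a
Total insertions: 1

1


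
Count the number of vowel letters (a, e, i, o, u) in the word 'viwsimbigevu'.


Scanning each character of 'viwsimbigevu':
  Position 1: 'v' -> consonant (running count: 0)
  Position 2: 'i' -> vowel (running count: 1)
  Position 3: 'w' -> consonant (running count: 1)
  Position 4: 's' -> consonant (running count: 1)
  Position 5: 'i' -> vowel (running count: 2)
  Position 6: 'm' -> consonant (running count: 2)
  Position 7: 'b' -> consonant (running count: 2)
  Position 8: 'i' -> vowel (running count: 3)
  Position 9: 'g' -> consonant (running count: 3)
  Position 10: 'e' -> vowel (running count: 4)
  Position 11: 'v' -> consonant (running count: 4)
  Position 12: 'u' -> vowel (running count: 5)
Total vowels: 5

5


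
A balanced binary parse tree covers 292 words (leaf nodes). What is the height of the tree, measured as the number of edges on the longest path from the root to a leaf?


In a balanced binary tree with n leaves the deepest leaf is ceil(log2(n)) edges below the root.
log2(292) = 8.1898
ceil(8.1898) = 9
height (edges) = 9

9


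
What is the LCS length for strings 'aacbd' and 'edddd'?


DP table for LCS of 'aacbd' and 'edddd':
       e  d  d  d  d
    0  0  0  0  0  0
  a 0  0  0  0  0  0
  a 0  0  0  0  0  0
  c 0  0  0  0  0  0
  b 0  0  0  0  0  0
  d 0  0  1  1  1  1
LCS: 'd'
LCS length = 1

1


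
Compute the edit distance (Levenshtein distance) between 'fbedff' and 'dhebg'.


Building DP table for s1='fbedff' (len 6) and s2='dhebg' (len 5):
       d  h  e  b  g
    0  1  2  3  4  5
  f 1  1  2  3  4  5
  b 2  2  2  3  3  4
  e 3  3  3  2  3  4
  d 4  3  4  3  3  4
  f 5  4  4  4  4  4
  f 6  5  5  5  5  5
Edit distance = dp[6][5] = 5

5


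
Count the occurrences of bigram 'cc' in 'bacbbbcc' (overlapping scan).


Scanning 'bacbbbcc' for bigram 'cc':
  Position 0: 'ba' -> no
  Position 1: 'ac' -> no
  Position 2: 'cb' -> no
  Position 3: 'bb' -> no
  Position 4: 'bb' -> no
  Position 5: 'bc' -> no
  Position 6: 'cc' -> MATCH
Total matches: 1

1


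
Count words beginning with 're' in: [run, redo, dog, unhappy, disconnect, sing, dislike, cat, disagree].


Checking each word for prefix 're':
  'run' -> no (count: 0)
  'redo' -> YES, starts with 're' (count: 1)
  'dog' -> no (count: 1)
  'unhappy' -> no (count: 1)
  'disconnect' -> no (count: 1)
  'sing' -> no (count: 1)
  'dislike' -> no (count: 1)
  'cat' -> no (count: 1)
  'disagree' -> no (count: 1)
Total with prefix 're': 1

1


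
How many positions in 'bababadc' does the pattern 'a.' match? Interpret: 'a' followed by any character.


Pattern: a. means 'a' followed by any character.
Scanning 'bababadc' position-by-position:
  Pos 0: window 'ba' -> no
  Pos 1: window 'ab' -> MATCH
  Pos 2: window 'ba' -> no
  Pos 3: window 'ab' -> MATCH
  Pos 4: window 'ba' -> no
  Pos 5: window 'ad' -> MATCH
  Pos 6: window 'dc' -> no
  Pos 7: window 'c' -> no
Total matches: 3

3


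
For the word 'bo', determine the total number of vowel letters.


Scanning each character of 'bo':
  Position 1: 'b' -> consonant (running count: 0)
  Position 2: 'o' -> vowel (running count: 1)
Total vowels: 1

1


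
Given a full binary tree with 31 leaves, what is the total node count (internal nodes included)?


Leaf nodes (terminals): 31
Internal nodes = n - 1 = 31 - 1 = 30
Total = leaves + internal = 31 + 30 = 61

61


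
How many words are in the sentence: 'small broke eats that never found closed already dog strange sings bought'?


Counting words by splitting on spaces:
  Word 1: 'small'
  Word 2: 'broke'
  Word 3: 'eats'
  Word 4: 'that'
  Word 5: 'never'
  Word 6: 'found'
  Word 7: 'closed'
  Word 8: 'already'
  Word 9: 'dog'
  Word 10: 'strange'
  Word 11: 'sings'
  Word 12: 'bought'
Total words: 12

12


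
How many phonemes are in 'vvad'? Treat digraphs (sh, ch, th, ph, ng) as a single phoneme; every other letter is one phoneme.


Parsing 'vvad' greedily, digraphs first:
  'v' -> consonant phoneme (phonemes so far: 1)
  'v' -> consonant phoneme (phonemes so far: 2)
  'a' -> vowel phoneme (phonemes so far: 3)
  'd' -> consonant phoneme (phonemes so far: 4)
Total phonemes: 4

4


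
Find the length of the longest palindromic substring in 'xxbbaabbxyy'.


Scanning 'xxbbaabbxyy' for palindromic substrings.
Substring at positions 1-8: 'xbbaabbx'.
Check: reverse('xbbaabbx') = 'xbbaabbx' -> palindrome confirmed.
Neighbouring characters ('x' / 'y') break symmetry, so it cannot extend further.
No longer palindromic substring exists; longest length = 8

8


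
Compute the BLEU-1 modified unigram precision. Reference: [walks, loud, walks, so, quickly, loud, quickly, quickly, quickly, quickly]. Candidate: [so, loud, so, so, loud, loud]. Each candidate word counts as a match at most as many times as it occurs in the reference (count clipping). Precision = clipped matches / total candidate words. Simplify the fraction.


Reference word counts: {'loud': 2, 'quickly': 5, 'so': 1, 'walks': 2}
Checking each candidate word (with clipping):
  'so' -> in reference (ref count 1, used 1/1) -> match (matches: 1)
  'loud' -> in reference (ref count 2, used 1/2) -> match (matches: 2)
  'so' -> ref count 1 already used up (1/1) -> clipped, no match (matches: 2)
  'so' -> ref count 1 already used up (1/1) -> clipped, no match (matches: 2)
  'loud' -> in reference (ref count 2, used 2/2) -> match (matches: 3)
  'loud' -> ref count 2 already used up (2/2) -> clipped, no match (matches: 3)
Clipped matches: 3, Candidate length: 6
Precision = 3/6 = 1/2

1/2


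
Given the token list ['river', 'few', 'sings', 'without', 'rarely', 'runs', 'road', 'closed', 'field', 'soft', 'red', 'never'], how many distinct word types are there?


Listing all tokens and tracking unique types:
  Token 1: 'river' -> NEW (unique so far: 1)
  Token 2: 'few' -> NEW (unique so far: 2)
  Token 3: 'sings' -> NEW (unique so far: 3)
  Token 4: 'without' -> NEW (unique so far: 4)
  Token 5: 'rarely' -> NEW (unique so far: 5)
  Token 6: 'runs' -> NEW (unique so far: 6)
  Token 7: 'road' -> NEW (unique so far: 7)
  Token 8: 'closed' -> NEW (unique so far: 8)
  Token 9: 'field' -> NEW (unique so far: 9)
  Token 10: 'soft' -> NEW (unique so far: 10)
  Token 11: 'red' -> NEW (unique so far: 11)
  Token 12: 'never' -> NEW (unique so far: 12)
Unique types: ('closed', 'few', 'field', 'never', 'rarely', 'red', 'river', 'road', 'runs', 'sings', 'soft', 'without')
Vocabulary size: 12

12


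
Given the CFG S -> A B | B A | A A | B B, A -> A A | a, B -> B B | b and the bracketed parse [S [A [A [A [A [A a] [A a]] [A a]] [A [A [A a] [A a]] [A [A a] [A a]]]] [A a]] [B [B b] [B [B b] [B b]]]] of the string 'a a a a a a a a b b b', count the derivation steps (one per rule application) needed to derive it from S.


Every bracketed nonterminal node [X ...] in the tree is produced by exactly one rule application.
Reading the tree off as a leftmost derivation:
  Step 1: S  =>  A B   (applied S -> A B)
  Step 2: A B  =>  A A B   (applied A -> A A)
  Step 3: A A B  =>  A A A B   (applied A -> A A)
  Step 4: A A A B  =>  A A A A B   (applied A -> A A)
  Step 5: A A A A B  =>  A A A A A B   (applied A -> A A)
  Step 6: A A A A A B  =>  a A A A A B   (applied A -> a)
  Step 7: a A A A A B  =>  a a A A A B   (applied A -> a)
  Step 8: a a A A A B  =>  a a a A A B   (applied A -> a)
  Step 9: a a a A A B  =>  a a a A A A B   (applied A -> A A)
  Step 10: a a a A A A B  =>  a a a A A A A B   (applied A -> A A)
  Step 11: a a a A A A A B  =>  a a a a A A A B   (applied A -> a)
  Step 12: a a a a A A A B  =>  a a a a a A A B   (applied A -> a)
  Step 13: a a a a a A A B  =>  a a a a a A A A B   (applied A -> A A)
  Step 14: a a a a a A A A B  =>  a a a a a a A A B   (applied A -> a)
  Step 15: a a a a a a A A B  =>  a a a a a a a A B   (applied A -> a)
  Step 16: a a a a a a a A B  =>  a a a a a a a a B   (applied A -> a)
  Step 17: a a a a a a a a B  =>  a a a a a a a a B B   (applied B -> B B)
  Step 18: a a a a a a a a B B  =>  a a a a a a a a b B   (applied B -> b)
  Step 19: a a a a a a a a b B  =>  a a a a a a a a b B B   (applied B -> B B)
  Step 20: a a a a a a a a b B B  =>  a a a a a a a a b b B   (applied B -> b)
  Step 21: a a a a a a a a b b B  =>  a a a a a a a a b b b   (applied B -> b)
Final yield: a a a a a a a a b b b
Total rewrite steps: 21

21


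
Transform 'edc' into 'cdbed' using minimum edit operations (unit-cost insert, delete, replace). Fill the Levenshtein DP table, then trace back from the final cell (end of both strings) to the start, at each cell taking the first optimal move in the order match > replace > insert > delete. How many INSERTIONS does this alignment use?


Edit distance = 4. Backtracking from cell (3, 5) with preference match > replace > insert > delete,
then listing the resulting alignment 'edc' -> 'cdbed' left to right:
  Step 1: replace e->c
  Step 2: keep 'd'
  Step 3: insert 'b' [insertion #1]
  Step 4: insert 'e' [insertion #2]
  Step 5: replace c->d
Total insertions: 2

2


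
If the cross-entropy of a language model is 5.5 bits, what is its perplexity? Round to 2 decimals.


Perplexity formula: PP = 2^H
H = 5.5
PP = 2^5.5
Decompose: 2^5.5 = 2^5 * 2^0.5 = 2^5 * sqrt(2)
2^5 = 32, sqrt(2) ~ 1.4142136
PP ~ 32 * 1.4142136 = 45.2548352
Rounded to 2 decimals: 45.25

45.25


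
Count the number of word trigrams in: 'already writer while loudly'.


Word trigrams from [4] words:
  Trigram 1: (already writer while)
  Trigram 2: (writer while loudly)
Total word trigrams: 4 - 2 = 2

2


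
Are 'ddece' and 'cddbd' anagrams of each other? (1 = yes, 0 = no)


Sort characters of 'ddece': 'cddee'
Sort characters of 'cddbd': 'bcddd'
Sorted forms differ -> they are NOT anagrams
Result: 0

0


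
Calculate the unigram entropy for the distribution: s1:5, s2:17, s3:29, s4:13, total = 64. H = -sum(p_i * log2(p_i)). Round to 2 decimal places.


Computing entropy H = -sum(p_i * log2(p_i)):
  s1: p = 5/64 = 0.0781, -p*log2(p) = 0.2873
  s2: p = 17/64 = 0.2656, -p*log2(p) = 0.5080
  s3: p = 29/64 = 0.4531, -p*log2(p) = 0.5175
  s4: p = 13/64 = 0.2031, -p*log2(p) = 0.4671
H = sum of terms = 1.7799
Rounded to 2 decimals: 1.78

1.78


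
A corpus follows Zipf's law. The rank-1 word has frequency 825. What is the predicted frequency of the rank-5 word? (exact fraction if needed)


Zipf's law: freq(rank) = f1 / rank
f1 = 825, rank = 5
freq = 825 / 5
= 165

165


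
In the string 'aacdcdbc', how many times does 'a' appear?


Scanning 'aacdcdbc' for 'a':
  Position 0: 'a' -> MATCH (count: 1)
  Position 1: 'a' -> MATCH (count: 2)
Total occurrences of 'a': 2

2


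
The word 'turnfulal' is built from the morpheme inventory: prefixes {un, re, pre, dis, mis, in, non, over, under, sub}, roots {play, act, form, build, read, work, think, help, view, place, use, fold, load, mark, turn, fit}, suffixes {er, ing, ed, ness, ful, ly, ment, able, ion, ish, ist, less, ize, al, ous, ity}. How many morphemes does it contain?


Segmenting 'turnfulal' against the inventory:
  'turn' -> root (morpheme 1)
  'ful' -> suffix (morpheme 2)
  'al' -> suffix (morpheme 3)
Total morphemes: 3

3


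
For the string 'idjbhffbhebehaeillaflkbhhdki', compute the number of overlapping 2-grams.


String 'idjbhffbhebehaeillaflkbhhdki' has length L = 28.
Number of overlapping n-grams = L - n + 1
Substituting: 28 - 2 + 1 = 27

27


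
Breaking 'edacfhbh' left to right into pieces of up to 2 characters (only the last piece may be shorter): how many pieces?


'edacfhbh' has 8 characters.
Chunking with max size 2:
  Chunk 1: 'ed' (positions 0-1)
  Chunk 2: 'ac' (positions 2-3)
  Chunk 3: 'fh' (positions 4-5)
  Chunk 4: 'bh' (positions 6-7)
Total chunks: ceil(8 / 2) = 4

4


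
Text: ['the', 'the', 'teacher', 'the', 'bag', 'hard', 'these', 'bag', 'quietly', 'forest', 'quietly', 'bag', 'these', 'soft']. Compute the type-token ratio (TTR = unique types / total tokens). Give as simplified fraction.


Tokens: 14
Unique types: ('bag', 'forest', 'hard', 'quietly', 'soft', 'teacher', 'the', 'these') = 8
TTR = 8/14
Simplify: divide both by 2 -> 4/7
TTR = 4/7

4/7


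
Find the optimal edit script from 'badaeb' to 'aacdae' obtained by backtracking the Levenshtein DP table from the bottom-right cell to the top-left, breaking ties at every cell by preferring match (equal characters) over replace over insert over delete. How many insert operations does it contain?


Edit distance = 3. Backtracking from cell (6, 6) with preference match > replace > insert > delete,
then listing the resulting alignment 'badaeb' -> 'aacdae' left to right:
  Step 1: replace b->a
  Step 2: keep 'a'
  Step 3: insert 'c' [insertion #1]
  Step 4: keep 'd'
  Step 5: keep 'a'
  Step 6: keep 'e'
  Step 7: delete 'b'
Total insertions: 1

1


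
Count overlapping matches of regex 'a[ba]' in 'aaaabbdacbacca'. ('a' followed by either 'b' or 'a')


Pattern: a[ba] means 'a' followed by either 'b' or 'a'.
Scanning 'aaaabbdacbacca' position-by-position:
  Pos 0: window 'aa' -> MATCH
  Pos 1: window 'aa' -> MATCH
  Pos 2: window 'aa' -> MATCH
  Pos 3: window 'ab' -> MATCH
  Pos 4: window 'bb' -> no
  Pos 5: window 'bd' -> no
  Pos 6: window 'da' -> no
  Pos 7: window 'ac' -> no
  Pos 8: window 'cb' -> no
  Pos 9: window 'ba' -> no
  Pos 10: window 'ac' -> no
  Pos 11: window 'cc' -> no
  Pos 12: window 'ca' -> no
  Pos 13: window 'a' -> no
Total matches: 4

4


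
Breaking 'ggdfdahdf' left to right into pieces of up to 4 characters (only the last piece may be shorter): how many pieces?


'ggdfdahdf' has 9 characters.
Chunking with max size 4:
  Chunk 1: 'ggdf' (positions 0-3)
  Chunk 2: 'dahd' (positions 4-7)
  Chunk 3: 'f' (positions 8-8)
Total chunks: ceil(9 / 4) = 3

3


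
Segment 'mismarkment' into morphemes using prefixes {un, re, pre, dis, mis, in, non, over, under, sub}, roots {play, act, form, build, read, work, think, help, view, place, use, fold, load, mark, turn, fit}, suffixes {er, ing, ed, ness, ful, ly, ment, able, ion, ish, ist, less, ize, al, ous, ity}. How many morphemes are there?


Segmenting 'mismarkment' against the inventory:
  'mis' -> prefix (morpheme 1)
  'mark' -> root (morpheme 2)
  'ment' -> suffix (morpheme 3)
Total morphemes: 3

3


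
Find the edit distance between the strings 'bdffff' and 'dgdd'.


Building DP table for s1='bdffff' (len 6) and s2='dgdd' (len 4):
       d  g  d  d
    0  1  2  3  4
  b 1  1  2  3  4
  d 2  1  2  2  3
  f 3  2  2  3  3
  f 4  3  3  3  4
  f 5  4  4  4  4
  f 6  5  5  5  5
Edit distance = dp[6][4] = 5

5


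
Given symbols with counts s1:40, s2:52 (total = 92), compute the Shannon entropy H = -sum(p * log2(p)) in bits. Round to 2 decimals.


Computing entropy H = -sum(p_i * log2(p_i)):
  s1: p = 40/92 = 0.4348, -p*log2(p) = 0.5224
  s2: p = 52/92 = 0.5652, -p*log2(p) = 0.4652
H = sum of terms = 0.9876
Rounded to 2 decimals: 0.99

0.99


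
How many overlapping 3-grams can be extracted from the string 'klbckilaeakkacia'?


String 'klbckilaeakkacia' has length L = 16.
Number of overlapping n-grams = L - n + 1
Substituting: 16 - 3 + 1 = 14

14


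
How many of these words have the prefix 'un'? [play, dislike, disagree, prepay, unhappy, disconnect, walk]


Checking each word for prefix 'un':
  'play' -> no (count: 0)
  'dislike' -> no (count: 0)
  'disagree' -> no (count: 0)
  'prepay' -> no (count: 0)
  'unhappy' -> YES, starts with 'un' (count: 1)
  'disconnect' -> no (count: 1)
  'walk' -> no (count: 1)
Total with prefix 'un': 1

1


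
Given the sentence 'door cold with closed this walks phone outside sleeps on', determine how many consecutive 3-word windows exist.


Word trigrams from [10] words:
  Trigram 1: (door cold with)
  Trigram 2: (cold with closed)
  Trigram 3: (with closed this)
  Trigram 4: (closed this walks)
  Trigram 5: (this walks phone)
  Trigram 6: (walks phone outside)
  Trigram 7: (phone outside sleeps)
  Trigram 8: (outside sleeps on)
Total word trigrams: 10 - 2 = 8

8


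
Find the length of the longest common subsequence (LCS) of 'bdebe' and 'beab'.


DP table for LCS of 'bdebe' and 'beab':
       b  e  a  b
    0  0  0  0  0
  b 0  1  1  1  1
  d 0  1  1  1  1
  e 0  1  2  2  2
  b 0  1  2  2  3
  e 0  1  2  2  3
LCS: 'beb'
LCS length = 3

3


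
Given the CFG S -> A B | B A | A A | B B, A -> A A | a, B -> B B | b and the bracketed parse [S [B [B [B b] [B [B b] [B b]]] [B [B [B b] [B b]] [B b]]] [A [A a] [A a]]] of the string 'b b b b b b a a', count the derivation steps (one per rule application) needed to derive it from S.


Every bracketed nonterminal node [X ...] in the tree is produced by exactly one rule application.
Reading the tree off as a leftmost derivation:
  Step 1: S  =>  B A   (applied S -> B A)
  Step 2: B A  =>  B B A   (applied B -> B B)
  Step 3: B B A  =>  B B B A   (applied B -> B B)
  Step 4: B B B A  =>  b B B A   (applied B -> b)
  Step 5: b B B A  =>  b B B B A   (applied B -> B B)
  Step 6: b B B B A  =>  b b B B A   (applied B -> b)
  Step 7: b b B B A  =>  b b b B A   (applied B -> b)
  Step 8: b b b B A  =>  b b b B B A   (applied B -> B B)
  Step 9: b b b B B A  =>  b b b B B B A   (applied B -> B B)
  Step 10: b b b B B B A  =>  b b b b B B A   (applied B -> b)
  Step 11: b b b b B B A  =>  b b b b b B A   (applied B -> b)
  Step 12: b b b b b B A  =>  b b b b b b A   (applied B -> b)
  Step 13: b b b b b b A  =>  b b b b b b A A   (applied A -> A A)
  Step 14: b b b b b b A A  =>  b b b b b b a A   (applied A -> a)
  Step 15: b b b b b b a A  =>  b b b b b b a a   (applied A -> a)
Final yield: b b b b b b a a
Total rewrite steps: 15

15


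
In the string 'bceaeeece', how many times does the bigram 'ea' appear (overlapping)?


Scanning 'bceaeeece' for bigram 'ea':
  Position 0: 'bc' -> no
  Position 1: 'ce' -> no
  Position 2: 'ea' -> MATCH
  Position 3: 'ae' -> no
  Position 4: 'ee' -> no
  Position 5: 'ee' -> no
  Position 6: 'ec' -> no
  Position 7: 'ce' -> no
Total matches: 1

1


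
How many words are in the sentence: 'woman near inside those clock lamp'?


Counting words by splitting on spaces:
  Word 1: 'woman'
  Word 2: 'near'
  Word 3: 'inside'
  Word 4: 'those'
  Word 5: 'clock'
  Word 6: 'lamp'
Total words: 6

6


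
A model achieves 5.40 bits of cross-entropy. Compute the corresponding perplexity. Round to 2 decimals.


Perplexity formula: PP = 2^H
H = 5.40
PP = 2^5.40
Decompose: 2^5.40 = 2^5 * 2^0.40
2^5 = 32, 2^0.40 ~ 1.3195079
PP ~ 32 * 1.3195079 = 42.2242528
Rounded to 2 decimals: 42.22

42.22


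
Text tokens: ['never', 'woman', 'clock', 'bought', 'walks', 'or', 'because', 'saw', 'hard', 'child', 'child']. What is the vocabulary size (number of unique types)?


Listing all tokens and tracking unique types:
  Token 1: 'never' -> NEW (unique so far: 1)
  Token 2: 'woman' -> NEW (unique so far: 2)
  Token 3: 'clock' -> NEW (unique so far: 3)
  Token 4: 'bought' -> NEW (unique so far: 4)
  Token 5: 'walks' -> NEW (unique so far: 5)
  Token 6: 'or' -> NEW (unique so far: 6)
  Token 7: 'because' -> NEW (unique so far: 7)
  Token 8: 'saw' -> NEW (unique so far: 8)
  Token 9: 'hard' -> NEW (unique so far: 9)
  Token 10: 'child' -> NEW (unique so far: 10)
  Token 11: 'child' -> duplicate (unique so far: 10)
Unique types: ('because', 'bought', 'child', 'clock', 'hard', 'never', 'or', 'saw', 'walks', 'woman')
Vocabulary size: 10

10


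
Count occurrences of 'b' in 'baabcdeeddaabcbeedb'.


Scanning 'baabcdeeddaabcbeedb' for 'b':
  Position 0: 'b' -> MATCH (count: 1)
  Position 3: 'b' -> MATCH (count: 2)
  Position 12: 'b' -> MATCH (count: 3)
  Position 14: 'b' -> MATCH (count: 4)
  Position 18: 'b' -> MATCH (count: 5)
Total occurrences of 'b': 5

5


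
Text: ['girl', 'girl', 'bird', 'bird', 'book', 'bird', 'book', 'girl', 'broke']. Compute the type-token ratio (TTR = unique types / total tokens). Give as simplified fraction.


Tokens: 9
Unique types: ('bird', 'book', 'broke', 'girl') = 4
TTR = 4/9
Already in lowest terms.

4/9


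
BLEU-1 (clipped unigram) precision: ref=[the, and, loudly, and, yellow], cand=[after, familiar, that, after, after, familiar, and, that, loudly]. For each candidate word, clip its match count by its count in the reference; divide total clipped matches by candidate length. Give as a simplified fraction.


Reference word counts: {'and': 2, 'loudly': 1, 'the': 1, 'yellow': 1}
Checking each candidate word (with clipping):
  'after' -> not in reference -> no match (matches: 0)
  'familiar' -> not in reference -> no match (matches: 0)
  'that' -> not in reference -> no match (matches: 0)
  'after' -> not in reference -> no match (matches: 0)
  'after' -> not in reference -> no match (matches: 0)
  'familiar' -> not in reference -> no match (matches: 0)
  'and' -> in reference (ref count 2, used 1/2) -> match (matches: 1)
  'that' -> not in reference -> no match (matches: 1)
  'loudly' -> in reference (ref count 1, used 1/1) -> match (matches: 2)
Clipped matches: 2, Candidate length: 9
Precision = 2/9

2/9


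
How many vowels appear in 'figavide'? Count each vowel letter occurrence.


Scanning each character of 'figavide':
  Position 1: 'f' -> consonant (running count: 0)
  Position 2: 'i' -> vowel (running count: 1)
  Position 3: 'g' -> consonant (running count: 1)
  Position 4: 'a' -> vowel (running count: 2)
  Position 5: 'v' -> consonant (running count: 2)
  Position 6: 'i' -> vowel (running count: 3)
  Position 7: 'd' -> consonant (running count: 3)
  Position 8: 'e' -> vowel (running count: 4)
Total vowels: 4

4


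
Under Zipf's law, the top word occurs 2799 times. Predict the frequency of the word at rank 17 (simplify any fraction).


Zipf's law: freq(rank) = f1 / rank
f1 = 2799, rank = 17
freq = 2799 / 17
GCD(2799, 17) = 1
Simplified: 2799/17

2799/17


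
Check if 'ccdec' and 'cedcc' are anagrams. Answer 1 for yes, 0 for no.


Sort characters of 'ccdec': 'cccde'
Sort characters of 'cedcc': 'cccde'
Sorted forms match -> they ARE anagrams
Result: 1

1


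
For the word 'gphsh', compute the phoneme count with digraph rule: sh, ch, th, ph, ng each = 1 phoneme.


Parsing 'gphsh' greedily, digraphs first:
  'g' -> consonant phoneme (phonemes so far: 1)
  'ph' -> digraph (1 consonant phoneme) (phonemes so far: 2)
  'sh' -> digraph (1 consonant phoneme) (phonemes so far: 3)
Total phonemes: 3

3


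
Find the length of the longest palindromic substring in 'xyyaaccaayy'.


Scanning 'xyyaaccaayy' for palindromic substrings.
Substring at positions 1-10: 'yyaaccaayy'.
Check: reverse('yyaaccaayy') = 'yyaaccaayy' -> palindrome confirmed.
Neighbouring characters ('x' / '-') break symmetry, so it cannot extend further.
No longer palindromic substring exists; longest length = 10

10


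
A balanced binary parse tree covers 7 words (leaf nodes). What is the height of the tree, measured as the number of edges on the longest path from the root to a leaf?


In a balanced binary tree with n leaves the deepest leaf is ceil(log2(n)) edges below the root.
log2(7) = 2.8074
ceil(2.8074) = 3
height (edges) = 3

3


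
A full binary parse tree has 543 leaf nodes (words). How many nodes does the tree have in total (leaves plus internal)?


Leaf nodes (terminals): 543
Internal nodes = n - 1 = 543 - 1 = 542
Total = leaves + internal = 543 + 542 = 1085

1085


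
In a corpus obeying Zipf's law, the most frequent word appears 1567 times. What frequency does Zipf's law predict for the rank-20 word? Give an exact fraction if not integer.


Zipf's law: freq(rank) = f1 / rank
f1 = 1567, rank = 20
freq = 1567 / 20
GCD(1567, 20) = 1
Simplified: 1567/20

1567/20


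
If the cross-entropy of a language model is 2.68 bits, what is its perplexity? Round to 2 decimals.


Perplexity formula: PP = 2^H
H = 2.68
PP = 2^2.68
Decompose: 2^2.68 = 2^2 * 2^0.68
2^2 = 4, 2^0.68 ~ 1.6021398
PP ~ 4 * 1.6021398 = 6.4085592
Rounded to 2 decimals: 6.41

6.41


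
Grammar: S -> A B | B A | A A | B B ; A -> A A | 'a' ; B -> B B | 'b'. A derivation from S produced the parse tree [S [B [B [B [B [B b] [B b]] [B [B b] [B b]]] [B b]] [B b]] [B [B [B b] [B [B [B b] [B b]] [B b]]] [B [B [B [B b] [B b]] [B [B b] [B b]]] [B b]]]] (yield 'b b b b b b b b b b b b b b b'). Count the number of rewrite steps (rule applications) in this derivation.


Every bracketed nonterminal node [X ...] in the tree is produced by exactly one rule application.
Reading the tree off as a leftmost derivation:
  Step 1: S  =>  B B   (applied S -> B B)
  Step 2: B B  =>  B B B   (applied B -> B B)
  Step 3: B B B  =>  B B B B   (applied B -> B B)
  Step 4: B B B B  =>  B B B B B   (applied B -> B B)
  Step 5: B B B B B  =>  B B B B B B   (applied B -> B B)
  Step 6: B B B B B B  =>  b B B B B B   (applied B -> b)
  Step 7: b B B B B B  =>  b b B B B B   (applied B -> b)
  Step 8: b b B B B B  =>  b b B B B B B   (applied B -> B B)
  Step 9: b b B B B B B  =>  b b b B B B B   (applied B -> b)
  Step 10: b b b B B B B  =>  b b b b B B B   (applied B -> b)
  Step 11: b b b b B B B  =>  b b b b b B B   (applied B -> b)
  Step 12: b b b b b B B  =>  b b b b b b B   (applied B -> b)
  Step 13: b b b b b b B  =>  b b b b b b B B   (applied B -> B B)
  Step 14: b b b b b b B B  =>  b b b b b b B B B   (applied B -> B B)
  Step 15: b b b b b b B B B  =>  b b b b b b b B B   (applied B -> b)
  Step 16: b b b b b b b B B  =>  b b b b b b b B B B   (applied B -> B B)
  Step 17: b b b b b b b B B B  =>  b b b b b b b B B B B   (applied B -> B B)
  Step 18: b b b b b b b B B B B  =>  b b b b b b b b B B B   (applied B -> b)
  Step 19: b b b b b b b b B B B  =>  b b b b b b b b b B B   (applied B -> b)
  Step 20: b b b b b b b b b B B  =>  b b b b b b b b b b B   (applied B -> b)
  Step 21: b b b b b b b b b b B  =>  b b b b b b b b b b B B   (applied B -> B B)
  Step 22: b b b b b b b b b b B B  =>  b b b b b b b b b b B B B   (applied B -> B B)
  Step 23: b b b b b b b b b b B B B  =>  b b b b b b b b b b B B B B   (applied B -> B B)
  Step 24: b b b b b b b b b b B B B B  =>  b b b b b b b b b b b B B B   (applied B -> b)
  Step 25: b b b b b b b b b b b B B B  =>  b b b b b b b b b b b b B B   (applied B -> b)
  Step 26: b b b b b b b b b b b b B B  =>  b b b b b b b b b b b b B B B   (applied B -> B B)
  Step 27: b b b b b b b b b b b b B B B  =>  b b b b b b b b b b b b b B B   (applied B -> b)
  Step 28: b b b b b b b b b b b b b B B  =>  b b b b b b b b b b b b b b B   (applied B -> b)
  Step 29: b b b b b b b b b b b b b b B  =>  b b b b b b b b b b b b b b b   (applied B -> b)
Final yield: b b b b b b b b b b b b b b b
Total rewrite steps: 29

29


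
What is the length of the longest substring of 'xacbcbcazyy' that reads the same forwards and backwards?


Scanning 'xacbcbcazyy' for palindromic substrings.
Substring at positions 1-7: 'acbcbca'.
Check: reverse('acbcbca') = 'acbcbca' -> palindrome confirmed.
Neighbouring characters ('x' / 'z') break symmetry, so it cannot extend further.
No longer palindromic substring exists; longest length = 7

7


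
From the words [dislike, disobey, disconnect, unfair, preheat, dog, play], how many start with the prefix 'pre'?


Checking each word for prefix 'pre':
  'dislike' -> no (count: 0)
  'disobey' -> no (count: 0)
  'disconnect' -> no (count: 0)
  'unfair' -> no (count: 0)
  'preheat' -> YES, starts with 'pre' (count: 1)
  'dog' -> no (count: 1)
  'play' -> no (count: 1)
Total with prefix 'pre': 1

1


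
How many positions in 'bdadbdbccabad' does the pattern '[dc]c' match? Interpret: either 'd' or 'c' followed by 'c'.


Pattern: [dc]c means either 'd' or 'c' followed by 'c'.
Scanning 'bdadbdbccabad' position-by-position:
  Pos 0: window 'bd' -> no
  Pos 1: window 'da' -> no
  Pos 2: window 'ad' -> no
  Pos 3: window 'db' -> no
  Pos 4: window 'bd' -> no
  Pos 5: window 'db' -> no
  Pos 6: window 'bc' -> no
  Pos 7: window 'cc' -> MATCH
  Pos 8: window 'ca' -> no
  Pos 9: window 'ab' -> no
  Pos 10: window 'ba' -> no
  Pos 11: window 'ad' -> no
  Pos 12: window 'd' -> no
Total matches: 1

1


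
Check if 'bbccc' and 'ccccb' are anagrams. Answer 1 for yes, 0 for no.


Sort characters of 'bbccc': 'bbccc'
Sort characters of 'ccccb': 'bcccc'
Sorted forms differ -> they are NOT anagrams
Result: 0

0


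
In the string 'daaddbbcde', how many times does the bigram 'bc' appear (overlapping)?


Scanning 'daaddbbcde' for bigram 'bc':
  Position 0: 'da' -> no
  Position 1: 'aa' -> no
  Position 2: 'ad' -> no
  Position 3: 'dd' -> no
  Position 4: 'db' -> no
  Position 5: 'bb' -> no
  Position 6: 'bc' -> MATCH
  Position 7: 'cd' -> no
  Position 8: 'de' -> no
Total matches: 1

1


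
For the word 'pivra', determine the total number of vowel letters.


Scanning each character of 'pivra':
  Position 1: 'p' -> consonant (running count: 0)
  Position 2: 'i' -> vowel (running count: 1)
  Position 3: 'v' -> consonant (running count: 1)
  Position 4: 'r' -> consonant (running count: 1)
  Position 5: 'a' -> vowel (running count: 2)
Total vowels: 2

2


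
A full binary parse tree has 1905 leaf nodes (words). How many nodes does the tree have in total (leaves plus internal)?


Leaf nodes (terminals): 1905
Internal nodes = n - 1 = 1905 - 1 = 1904
Total = leaves + internal = 1905 + 1904 = 3809

3809


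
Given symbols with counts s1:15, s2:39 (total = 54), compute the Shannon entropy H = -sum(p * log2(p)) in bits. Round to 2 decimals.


Computing entropy H = -sum(p_i * log2(p_i)):
  s1: p = 15/54 = 0.2778, -p*log2(p) = 0.5133
  s2: p = 39/54 = 0.7222, -p*log2(p) = 0.3391
H = sum of terms = 0.8524
Rounded to 2 decimals: 0.85

0.85


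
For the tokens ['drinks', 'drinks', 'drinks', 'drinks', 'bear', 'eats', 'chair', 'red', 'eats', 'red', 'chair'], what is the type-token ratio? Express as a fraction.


Tokens: 11
Unique types: ('bear', 'chair', 'drinks', 'eats', 'red') = 5
TTR = 5/11
Already in lowest terms.

5/11


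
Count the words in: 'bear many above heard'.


Counting words by splitting on spaces:
  Word 1: 'bear'
  Word 2: 'many'
  Word 3: 'above'
  Word 4: 'heard'
Total words: 4

4


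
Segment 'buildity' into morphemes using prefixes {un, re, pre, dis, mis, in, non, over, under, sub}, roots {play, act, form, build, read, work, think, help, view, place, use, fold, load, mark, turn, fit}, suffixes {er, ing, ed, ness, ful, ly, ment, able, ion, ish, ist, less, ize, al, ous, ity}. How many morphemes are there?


Segmenting 'buildity' against the inventory:
  'build' -> root (morpheme 1)
  'ity' -> suffix (morpheme 2)
Total morphemes: 2

2
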